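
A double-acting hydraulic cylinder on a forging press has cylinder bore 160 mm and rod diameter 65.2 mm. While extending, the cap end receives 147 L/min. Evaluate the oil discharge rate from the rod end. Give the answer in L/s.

Q_out ≈ 2.04 L/s

Cap-side area A_cap = π/4 × (160 mm)² = 20110 mm^2
Rod-side annular area A_ann = π/4 × (160² − 65.2²) = 16770 mm^2
Piston speed v = Q_in/A_cap; rod-end outflow Q_out = v × A_ann = Q_in × A_ann/A_cap.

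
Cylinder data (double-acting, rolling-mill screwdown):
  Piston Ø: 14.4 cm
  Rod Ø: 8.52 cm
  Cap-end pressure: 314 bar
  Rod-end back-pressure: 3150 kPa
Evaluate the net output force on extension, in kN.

F ≈ 478 kN

Cap-side area A_cap = π/4 × (14.4 cm)² = 162.9 cm^2
Rod-side annular area A_ann = π/4 × (14.4² − 8.52²) = 105.8 cm^2
Net thrust = P_cap·A_cap − P_rod·A_ann = 511.4 kN − 33.34 kN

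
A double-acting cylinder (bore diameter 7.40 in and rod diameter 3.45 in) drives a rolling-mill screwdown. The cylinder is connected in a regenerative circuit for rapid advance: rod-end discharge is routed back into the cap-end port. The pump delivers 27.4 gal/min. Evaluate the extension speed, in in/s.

In regeneration the rod-end outflow joins the pump flow into the cap end, so the net volume the pump must supply per unit advance equals the rod cross-section area.
Rod cross-section A_rod = π/4 × (3.45 in)² = 9.348 in^2
v = Q_pump / A_rod

v ≈ 11.3 in/s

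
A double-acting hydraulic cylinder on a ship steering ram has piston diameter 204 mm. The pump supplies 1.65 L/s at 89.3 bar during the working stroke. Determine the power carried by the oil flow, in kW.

Hydraulic power = P × Q

W ≈ 14.7 kW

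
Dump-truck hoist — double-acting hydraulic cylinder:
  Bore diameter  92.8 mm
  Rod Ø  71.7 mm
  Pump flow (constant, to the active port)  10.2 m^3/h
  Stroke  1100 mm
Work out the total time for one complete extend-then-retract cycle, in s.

Cap-side area A_cap = π/4 × (92.8 mm)² = 6764 mm^2
Rod-side annular area A_ann = π/4 × (92.8² − 71.7²) = 2726 mm^2
t_ext = A_cap·L/Q = 2.626 s
t_ret = A_ann·L/Q = 1.058 s
t_cycle = t_ext + t_ret

t ≈ 3.68 s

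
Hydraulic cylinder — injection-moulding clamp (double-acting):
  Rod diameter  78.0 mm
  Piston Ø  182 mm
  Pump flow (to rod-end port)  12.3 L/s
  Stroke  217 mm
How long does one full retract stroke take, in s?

t ≈ 0.375 s

Rod-side annular area A_ann = π/4 × (182² − 78.0²) = 21240 mm^2
Swept volume V = A × L; t = V / Q = A·L / Q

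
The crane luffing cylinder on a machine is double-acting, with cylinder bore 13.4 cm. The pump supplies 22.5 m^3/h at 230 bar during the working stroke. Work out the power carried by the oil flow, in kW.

W ≈ 144 kW

Hydraulic power = P × Q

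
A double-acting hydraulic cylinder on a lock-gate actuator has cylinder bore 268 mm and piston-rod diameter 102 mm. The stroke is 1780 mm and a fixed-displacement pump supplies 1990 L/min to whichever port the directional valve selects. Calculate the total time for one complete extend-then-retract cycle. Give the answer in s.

t ≈ 5.62 s

Cap-side area A_cap = π/4 × (268 mm)² = 56410 mm^2
Rod-side annular area A_ann = π/4 × (268² − 102²) = 48240 mm^2
t_ext = A_cap·L/Q = 3.027 s
t_ret = A_ann·L/Q = 2.589 s
t_cycle = t_ext + t_ret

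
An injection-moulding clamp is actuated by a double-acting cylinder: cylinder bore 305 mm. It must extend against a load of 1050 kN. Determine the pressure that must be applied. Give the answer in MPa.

P ≈ 14.4 MPa

Cap-side area A_cap = π/4 × (305 mm)² = 73060 mm^2
P = F / A = 1050 kN / A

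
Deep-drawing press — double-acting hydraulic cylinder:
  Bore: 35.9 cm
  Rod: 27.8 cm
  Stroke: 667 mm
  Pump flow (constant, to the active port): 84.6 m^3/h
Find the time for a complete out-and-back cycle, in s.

Cap-side area A_cap = π/4 × (35.9 cm)² = 1012 cm^2
Rod-side annular area A_ann = π/4 × (35.9² − 27.8²) = 405.2 cm^2
t_ext = A_cap·L/Q = 2.873 s
t_ret = A_ann·L/Q = 1.150 s
t_cycle = t_ext + t_ret

t ≈ 4.02 s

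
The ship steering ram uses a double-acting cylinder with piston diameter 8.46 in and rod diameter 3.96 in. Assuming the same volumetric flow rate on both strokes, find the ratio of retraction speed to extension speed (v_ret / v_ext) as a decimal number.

Cap-side area A_cap = π/4 × (8.46 in)² = 56.21 in^2
Rod-side annular area A_ann = π/4 × (8.46² − 3.96²) = 43.90 in^2
For equal Q, v ∝ 1/A, so v_ret/v_ext = A_cap/A_ann.

v_ret/v_ext ≈ 1.28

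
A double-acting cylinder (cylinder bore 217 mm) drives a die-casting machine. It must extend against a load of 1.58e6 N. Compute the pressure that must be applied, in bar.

P ≈ 427 bar

Cap-side area A_cap = π/4 × (217 mm)² = 36980 mm^2
P = F / A = 1.58e6 N / A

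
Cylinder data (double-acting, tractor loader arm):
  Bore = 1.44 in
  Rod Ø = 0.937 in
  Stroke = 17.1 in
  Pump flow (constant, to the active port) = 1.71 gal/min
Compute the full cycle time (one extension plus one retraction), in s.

Cap-side area A_cap = π/4 × (1.44 in)² = 1.629 in^2
Rod-side annular area A_ann = π/4 × (1.44² − 0.937²) = 0.9390 in^2
t_ext = A_cap·L/Q = 4.230 s
t_ret = A_ann·L/Q = 2.439 s
t_cycle = t_ext + t_ret

t ≈ 6.67 s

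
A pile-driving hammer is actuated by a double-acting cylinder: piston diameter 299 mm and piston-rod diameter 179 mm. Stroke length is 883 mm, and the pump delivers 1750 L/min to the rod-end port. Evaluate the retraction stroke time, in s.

t ≈ 1.36 s

Rod-side annular area A_ann = π/4 × (299² − 179²) = 45050 mm^2
Swept volume V = A × L; t = V / Q = A·L / Q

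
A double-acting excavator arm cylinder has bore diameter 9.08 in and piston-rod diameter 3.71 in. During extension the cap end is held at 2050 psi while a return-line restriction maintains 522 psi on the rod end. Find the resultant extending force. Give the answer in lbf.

Cap-side area A_cap = π/4 × (9.08 in)² = 64.75 in^2
Rod-side annular area A_ann = π/4 × (9.08² − 3.71²) = 53.94 in^2
Net thrust = P_cap·A_cap − P_rod·A_ann = 1.327e5 lbf − 28160 lbf

F ≈ 1.05e5 lbf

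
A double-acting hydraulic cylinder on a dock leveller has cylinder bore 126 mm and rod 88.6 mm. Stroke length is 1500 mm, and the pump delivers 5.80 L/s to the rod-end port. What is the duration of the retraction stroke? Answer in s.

t ≈ 1.63 s

Rod-side annular area A_ann = π/4 × (126² − 88.6²) = 6304 mm^2
Swept volume V = A × L; t = V / Q = A·L / Q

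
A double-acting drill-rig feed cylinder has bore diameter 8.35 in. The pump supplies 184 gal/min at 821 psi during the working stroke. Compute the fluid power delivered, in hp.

W ≈ 88.1 hp

Hydraulic power = P × Q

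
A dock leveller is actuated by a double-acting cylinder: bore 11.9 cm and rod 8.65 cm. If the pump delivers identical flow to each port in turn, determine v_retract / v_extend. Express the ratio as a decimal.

Cap-side area A_cap = π/4 × (11.9 cm)² = 111.2 cm^2
Rod-side annular area A_ann = π/4 × (11.9² − 8.65²) = 52.45 cm^2
For equal Q, v ∝ 1/A, so v_ret/v_ext = A_cap/A_ann.

v_ret/v_ext ≈ 2.12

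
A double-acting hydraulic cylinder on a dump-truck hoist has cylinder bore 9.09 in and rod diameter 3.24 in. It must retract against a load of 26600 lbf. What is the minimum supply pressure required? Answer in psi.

Rod-side annular area A_ann = π/4 × (9.09² − 3.24²) = 56.65 in^2
Retraction: pressure acts on the annular area.
P = F / A = 26600 lbf / A

P ≈ 470 psi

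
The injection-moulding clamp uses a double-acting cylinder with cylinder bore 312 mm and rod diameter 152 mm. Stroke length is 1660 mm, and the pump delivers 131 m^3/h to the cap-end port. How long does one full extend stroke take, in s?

t ≈ 3.49 s

Cap-side area A_cap = π/4 × (312 mm)² = 76450 mm^2
Swept volume V = A × L; t = V / Q = A·L / Q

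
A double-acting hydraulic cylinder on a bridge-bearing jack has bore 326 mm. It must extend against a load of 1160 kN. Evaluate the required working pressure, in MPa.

Cap-side area A_cap = π/4 × (326 mm)² = 83470 mm^2
P = F / A = 1160 kN / A

P ≈ 13.9 MPa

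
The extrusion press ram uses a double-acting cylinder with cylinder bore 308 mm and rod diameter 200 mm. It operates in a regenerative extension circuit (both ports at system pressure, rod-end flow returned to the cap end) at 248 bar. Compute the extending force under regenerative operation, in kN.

With equal pressure on both faces, forces on the annular region cancel; the net push is pressure × rod cross-section.
Rod cross-section A_rod = π/4 × (200 mm)² = 31420 mm^2
F = P × A_rod

F ≈ 779 kN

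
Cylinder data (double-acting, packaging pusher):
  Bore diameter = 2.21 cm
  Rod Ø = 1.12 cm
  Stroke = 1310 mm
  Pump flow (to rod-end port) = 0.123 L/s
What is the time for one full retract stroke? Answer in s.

Rod-side annular area A_ann = π/4 × (2.21² − 1.12²) = 2.851 cm^2
Swept volume V = A × L; t = V / Q = A·L / Q

t ≈ 3.04 s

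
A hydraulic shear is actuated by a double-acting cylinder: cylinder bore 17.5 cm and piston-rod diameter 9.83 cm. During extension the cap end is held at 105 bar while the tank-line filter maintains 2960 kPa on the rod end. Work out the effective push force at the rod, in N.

Cap-side area A_cap = π/4 × (17.5 cm)² = 240.5 cm^2
Rod-side annular area A_ann = π/4 × (17.5² − 9.83²) = 164.6 cm^2
Net thrust = P_cap·A_cap − P_rod·A_ann = 2.526e5 N − 48730 N

F ≈ 2.04e5 N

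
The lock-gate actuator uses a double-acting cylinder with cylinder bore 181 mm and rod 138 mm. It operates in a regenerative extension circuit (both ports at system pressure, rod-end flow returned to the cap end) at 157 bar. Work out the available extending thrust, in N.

F ≈ 2.35e5 N

With equal pressure on both faces, forces on the annular region cancel; the net push is pressure × rod cross-section.
Rod cross-section A_rod = π/4 × (138 mm)² = 14960 mm^2
F = P × A_rod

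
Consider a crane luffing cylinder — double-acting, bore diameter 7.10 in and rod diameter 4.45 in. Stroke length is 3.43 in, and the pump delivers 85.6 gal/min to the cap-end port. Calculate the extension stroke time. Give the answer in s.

t ≈ 0.412 s

Cap-side area A_cap = π/4 × (7.10 in)² = 39.59 in^2
Swept volume V = A × L; t = V / Q = A·L / Q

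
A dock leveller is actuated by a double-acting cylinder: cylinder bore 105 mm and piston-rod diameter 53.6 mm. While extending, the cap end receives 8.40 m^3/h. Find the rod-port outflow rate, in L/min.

Cap-side area A_cap = π/4 × (105 mm)² = 8659 mm^2
Rod-side annular area A_ann = π/4 × (105² − 53.6²) = 6403 mm^2
Piston speed v = Q_in/A_cap; rod-end outflow Q_out = v × A_ann = Q_in × A_ann/A_cap.

Q_out ≈ 104 L/min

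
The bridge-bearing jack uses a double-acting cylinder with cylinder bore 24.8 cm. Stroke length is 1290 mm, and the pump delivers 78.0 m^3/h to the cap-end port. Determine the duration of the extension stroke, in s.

Cap-side area A_cap = π/4 × (24.8 cm)² = 483.1 cm^2
Swept volume V = A × L; t = V / Q = A·L / Q

t ≈ 2.88 s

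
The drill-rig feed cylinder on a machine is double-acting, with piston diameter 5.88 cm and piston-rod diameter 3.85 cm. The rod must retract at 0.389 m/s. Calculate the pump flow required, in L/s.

Q ≈ 0.603 L/s

Rod-side annular area A_ann = π/4 × (5.88² − 3.85²) = 15.51 cm^2
Q = A × v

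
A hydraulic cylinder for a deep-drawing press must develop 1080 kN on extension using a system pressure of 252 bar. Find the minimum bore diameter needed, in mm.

D ≈ 234 mm

Extension force acts on the full piston face: F = P × (π/4)D².
D = √(4F / (πP)) = √(4 × 1080 kN / (π × 252 bar))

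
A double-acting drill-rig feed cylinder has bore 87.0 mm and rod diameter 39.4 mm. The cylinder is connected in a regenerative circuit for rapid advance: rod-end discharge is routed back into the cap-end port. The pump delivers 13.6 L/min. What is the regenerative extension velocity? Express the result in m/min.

In regeneration the rod-end outflow joins the pump flow into the cap end, so the net volume the pump must supply per unit advance equals the rod cross-section area.
Rod cross-section A_rod = π/4 × (39.4 mm)² = 1219 mm^2
v = Q_pump / A_rod

v ≈ 11.2 m/min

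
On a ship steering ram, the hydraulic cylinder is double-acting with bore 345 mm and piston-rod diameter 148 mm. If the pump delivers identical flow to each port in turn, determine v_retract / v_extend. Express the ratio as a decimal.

v_ret/v_ext ≈ 1.23

Cap-side area A_cap = π/4 × (345 mm)² = 93480 mm^2
Rod-side annular area A_ann = π/4 × (345² − 148²) = 76280 mm^2
For equal Q, v ∝ 1/A, so v_ret/v_ext = A_cap/A_ann.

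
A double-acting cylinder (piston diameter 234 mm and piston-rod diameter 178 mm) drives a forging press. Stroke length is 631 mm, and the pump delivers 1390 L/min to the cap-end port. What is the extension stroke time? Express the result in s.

t ≈ 1.17 s

Cap-side area A_cap = π/4 × (234 mm)² = 43010 mm^2
Swept volume V = A × L; t = V / Q = A·L / Q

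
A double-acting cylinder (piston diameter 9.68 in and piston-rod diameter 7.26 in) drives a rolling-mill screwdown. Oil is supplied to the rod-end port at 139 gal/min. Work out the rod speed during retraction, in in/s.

Rod-side annular area A_ann = π/4 × (9.68² − 7.26²) = 32.20 in^2
Flow into the rod-end port fills the annular volume.
v = Q / A

v ≈ 16.6 in/s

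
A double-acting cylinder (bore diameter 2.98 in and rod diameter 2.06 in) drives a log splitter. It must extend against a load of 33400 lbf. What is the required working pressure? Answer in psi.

Cap-side area A_cap = π/4 × (2.98 in)² = 6.975 in^2
P = F / A = 33400 lbf / A

P ≈ 4790 psi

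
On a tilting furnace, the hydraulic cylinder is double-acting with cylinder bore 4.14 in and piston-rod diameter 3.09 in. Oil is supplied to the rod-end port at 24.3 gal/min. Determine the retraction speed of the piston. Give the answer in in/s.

Rod-side annular area A_ann = π/4 × (4.14² − 3.09²) = 5.962 in^2
Flow into the rod-end port fills the annular volume.
v = Q / A

v ≈ 15.7 in/s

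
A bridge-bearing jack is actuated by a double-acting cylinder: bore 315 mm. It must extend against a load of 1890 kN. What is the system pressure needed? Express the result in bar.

Cap-side area A_cap = π/4 × (315 mm)² = 77930 mm^2
P = F / A = 1890 kN / A

P ≈ 243 bar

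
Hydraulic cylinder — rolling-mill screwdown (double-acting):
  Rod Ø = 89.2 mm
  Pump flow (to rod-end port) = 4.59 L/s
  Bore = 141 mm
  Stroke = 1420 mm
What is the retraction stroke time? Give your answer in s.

t ≈ 2.90 s

Rod-side annular area A_ann = π/4 × (141² − 89.2²) = 9365 mm^2
Swept volume V = A × L; t = V / Q = A·L / Q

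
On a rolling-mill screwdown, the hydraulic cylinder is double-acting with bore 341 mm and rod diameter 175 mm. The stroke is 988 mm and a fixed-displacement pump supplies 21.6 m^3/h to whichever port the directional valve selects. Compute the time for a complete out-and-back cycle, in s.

t ≈ 26.1 s

Cap-side area A_cap = π/4 × (341 mm)² = 91330 mm^2
Rod-side annular area A_ann = π/4 × (341² − 175²) = 67270 mm^2
t_ext = A_cap·L/Q = 15.04 s
t_ret = A_ann·L/Q = 11.08 s
t_cycle = t_ext + t_ret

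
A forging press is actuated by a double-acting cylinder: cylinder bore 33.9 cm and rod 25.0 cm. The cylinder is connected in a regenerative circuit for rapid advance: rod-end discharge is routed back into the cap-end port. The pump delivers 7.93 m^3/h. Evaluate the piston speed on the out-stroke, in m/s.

v ≈ 0.0449 m/s

In regeneration the rod-end outflow joins the pump flow into the cap end, so the net volume the pump must supply per unit advance equals the rod cross-section area.
Rod cross-section A_rod = π/4 × (25.0 cm)² = 490.9 cm^2
v = Q_pump / A_rod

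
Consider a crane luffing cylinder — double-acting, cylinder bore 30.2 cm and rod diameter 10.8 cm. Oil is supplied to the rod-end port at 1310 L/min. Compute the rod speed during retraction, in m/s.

v ≈ 0.349 m/s

Rod-side annular area A_ann = π/4 × (30.2² − 10.8²) = 624.7 cm^2
Flow into the rod-end port fills the annular volume.
v = Q / A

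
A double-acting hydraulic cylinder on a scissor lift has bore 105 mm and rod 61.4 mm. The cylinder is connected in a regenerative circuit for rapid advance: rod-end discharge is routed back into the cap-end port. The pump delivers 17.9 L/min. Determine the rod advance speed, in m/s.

In regeneration the rod-end outflow joins the pump flow into the cap end, so the net volume the pump must supply per unit advance equals the rod cross-section area.
Rod cross-section A_rod = π/4 × (61.4 mm)² = 2961 mm^2
v = Q_pump / A_rod

v ≈ 0.101 m/s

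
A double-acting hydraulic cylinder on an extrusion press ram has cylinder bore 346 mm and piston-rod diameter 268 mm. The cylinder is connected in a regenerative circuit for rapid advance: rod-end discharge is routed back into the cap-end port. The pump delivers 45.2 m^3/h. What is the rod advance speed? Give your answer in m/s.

v ≈ 0.223 m/s

In regeneration the rod-end outflow joins the pump flow into the cap end, so the net volume the pump must supply per unit advance equals the rod cross-section area.
Rod cross-section A_rod = π/4 × (268 mm)² = 56410 mm^2
v = Q_pump / A_rod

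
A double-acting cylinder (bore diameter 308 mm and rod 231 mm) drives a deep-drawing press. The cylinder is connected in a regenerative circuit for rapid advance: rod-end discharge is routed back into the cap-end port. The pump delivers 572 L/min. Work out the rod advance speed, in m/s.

v ≈ 0.227 m/s

In regeneration the rod-end outflow joins the pump flow into the cap end, so the net volume the pump must supply per unit advance equals the rod cross-section area.
Rod cross-section A_rod = π/4 × (231 mm)² = 41910 mm^2
v = Q_pump / A_rod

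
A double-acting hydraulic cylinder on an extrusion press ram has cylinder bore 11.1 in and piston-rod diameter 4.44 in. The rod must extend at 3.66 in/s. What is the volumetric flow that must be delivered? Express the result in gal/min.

Cap-side area A_cap = π/4 × (11.1 in)² = 96.77 in^2
Q = A × v

Q ≈ 92.0 gal/min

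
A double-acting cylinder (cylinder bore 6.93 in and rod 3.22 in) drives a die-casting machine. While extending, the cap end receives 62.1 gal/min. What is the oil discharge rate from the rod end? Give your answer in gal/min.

Q_out ≈ 48.7 gal/min

Cap-side area A_cap = π/4 × (6.93 in)² = 37.72 in^2
Rod-side annular area A_ann = π/4 × (6.93² − 3.22²) = 29.58 in^2
Piston speed v = Q_in/A_cap; rod-end outflow Q_out = v × A_ann = Q_in × A_ann/A_cap.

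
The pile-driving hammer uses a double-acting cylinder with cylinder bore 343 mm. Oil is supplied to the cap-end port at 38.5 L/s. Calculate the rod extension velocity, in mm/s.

v ≈ 417 mm/s

Cap-side area A_cap = π/4 × (343 mm)² = 92400 mm^2
v = Q / A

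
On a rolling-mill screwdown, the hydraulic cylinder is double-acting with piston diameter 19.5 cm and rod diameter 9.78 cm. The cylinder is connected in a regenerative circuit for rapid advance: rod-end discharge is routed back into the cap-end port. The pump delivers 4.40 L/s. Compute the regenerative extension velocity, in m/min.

In regeneration the rod-end outflow joins the pump flow into the cap end, so the net volume the pump must supply per unit advance equals the rod cross-section area.
Rod cross-section A_rod = π/4 × (9.78 cm)² = 75.12 cm^2
v = Q_pump / A_rod

v ≈ 35.1 m/min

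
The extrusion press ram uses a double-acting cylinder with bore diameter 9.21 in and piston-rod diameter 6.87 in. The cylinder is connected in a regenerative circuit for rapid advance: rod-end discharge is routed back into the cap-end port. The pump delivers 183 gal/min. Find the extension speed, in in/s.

In regeneration the rod-end outflow joins the pump flow into the cap end, so the net volume the pump must supply per unit advance equals the rod cross-section area.
Rod cross-section A_rod = π/4 × (6.87 in)² = 37.07 in^2
v = Q_pump / A_rod

v ≈ 19.0 in/s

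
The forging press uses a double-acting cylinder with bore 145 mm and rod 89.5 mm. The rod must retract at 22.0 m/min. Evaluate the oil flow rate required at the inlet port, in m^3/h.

Q ≈ 13.5 m^3/h

Rod-side annular area A_ann = π/4 × (145² − 89.5²) = 10220 mm^2
Q = A × v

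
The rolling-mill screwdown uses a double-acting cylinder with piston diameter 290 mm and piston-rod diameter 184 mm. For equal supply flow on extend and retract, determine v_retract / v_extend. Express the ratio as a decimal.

v_ret/v_ext ≈ 1.67

Cap-side area A_cap = π/4 × (290 mm)² = 66050 mm^2
Rod-side annular area A_ann = π/4 × (290² − 184²) = 39460 mm^2
For equal Q, v ∝ 1/A, so v_ret/v_ext = A_cap/A_ann.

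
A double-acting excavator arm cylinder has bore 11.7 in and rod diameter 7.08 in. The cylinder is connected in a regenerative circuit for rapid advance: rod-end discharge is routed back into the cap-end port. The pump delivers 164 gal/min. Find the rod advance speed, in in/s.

In regeneration the rod-end outflow joins the pump flow into the cap end, so the net volume the pump must supply per unit advance equals the rod cross-section area.
Rod cross-section A_rod = π/4 × (7.08 in)² = 39.37 in^2
v = Q_pump / A_rod

v ≈ 16.0 in/s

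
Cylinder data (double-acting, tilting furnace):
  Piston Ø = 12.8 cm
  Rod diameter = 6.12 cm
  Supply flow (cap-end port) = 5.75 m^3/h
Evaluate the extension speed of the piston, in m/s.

v ≈ 0.124 m/s

Cap-side area A_cap = π/4 × (12.8 cm)² = 128.7 cm^2
v = Q / A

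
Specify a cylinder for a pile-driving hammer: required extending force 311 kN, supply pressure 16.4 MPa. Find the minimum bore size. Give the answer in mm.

D ≈ 155 mm

Extension force acts on the full piston face: F = P × (π/4)D².
D = √(4F / (πP)) = √(4 × 311 kN / (π × 16.4 MPa))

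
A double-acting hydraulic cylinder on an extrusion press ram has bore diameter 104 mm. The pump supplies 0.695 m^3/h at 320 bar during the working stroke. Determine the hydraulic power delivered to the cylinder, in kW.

W ≈ 6.18 kW

Hydraulic power = P × Q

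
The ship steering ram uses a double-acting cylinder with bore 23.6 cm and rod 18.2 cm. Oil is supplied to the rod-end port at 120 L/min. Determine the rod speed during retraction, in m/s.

v ≈ 0.113 m/s

Rod-side annular area A_ann = π/4 × (23.6² − 18.2²) = 177.3 cm^2
Flow into the rod-end port fills the annular volume.
v = Q / A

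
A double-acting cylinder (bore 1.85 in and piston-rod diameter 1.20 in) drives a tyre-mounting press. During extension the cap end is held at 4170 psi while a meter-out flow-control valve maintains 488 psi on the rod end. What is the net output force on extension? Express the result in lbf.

Cap-side area A_cap = π/4 × (1.85 in)² = 2.688 in^2
Rod-side annular area A_ann = π/4 × (1.85² − 1.20²) = 1.557 in^2
Net thrust = P_cap·A_cap − P_rod·A_ann = 11210 lbf − 759.8 lbf

F ≈ 10400 lbf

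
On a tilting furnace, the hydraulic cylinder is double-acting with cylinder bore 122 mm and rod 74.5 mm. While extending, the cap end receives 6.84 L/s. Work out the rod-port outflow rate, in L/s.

Q_out ≈ 4.29 L/s

Cap-side area A_cap = π/4 × (122 mm)² = 11690 mm^2
Rod-side annular area A_ann = π/4 × (122² − 74.5²) = 7331 mm^2
Piston speed v = Q_in/A_cap; rod-end outflow Q_out = v × A_ann = Q_in × A_ann/A_cap.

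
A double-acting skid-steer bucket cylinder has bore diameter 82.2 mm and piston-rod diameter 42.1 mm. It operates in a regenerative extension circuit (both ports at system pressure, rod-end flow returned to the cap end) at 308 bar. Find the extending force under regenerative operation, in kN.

F ≈ 42.9 kN

With equal pressure on both faces, forces on the annular region cancel; the net push is pressure × rod cross-section.
Rod cross-section A_rod = π/4 × (42.1 mm)² = 1392 mm^2
F = P × A_rod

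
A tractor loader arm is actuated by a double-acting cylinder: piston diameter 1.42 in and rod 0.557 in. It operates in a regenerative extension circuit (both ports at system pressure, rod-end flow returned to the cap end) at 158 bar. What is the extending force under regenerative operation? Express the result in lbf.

F ≈ 558 lbf

With equal pressure on both faces, forces on the annular region cancel; the net push is pressure × rod cross-section.
Rod cross-section A_rod = π/4 × (0.557 in)² = 0.2437 in^2
F = P × A_rod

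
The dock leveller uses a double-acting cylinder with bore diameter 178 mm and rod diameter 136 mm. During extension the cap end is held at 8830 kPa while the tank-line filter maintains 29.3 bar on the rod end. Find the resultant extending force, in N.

Cap-side area A_cap = π/4 × (178 mm)² = 24880 mm^2
Rod-side annular area A_ann = π/4 × (178² − 136²) = 10360 mm^2
Net thrust = P_cap·A_cap − P_rod·A_ann = 2.197e5 N − 30350 N

F ≈ 1.89e5 N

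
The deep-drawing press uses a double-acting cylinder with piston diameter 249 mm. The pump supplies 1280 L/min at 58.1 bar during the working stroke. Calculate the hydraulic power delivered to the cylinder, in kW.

Hydraulic power = P × Q

W ≈ 124 kW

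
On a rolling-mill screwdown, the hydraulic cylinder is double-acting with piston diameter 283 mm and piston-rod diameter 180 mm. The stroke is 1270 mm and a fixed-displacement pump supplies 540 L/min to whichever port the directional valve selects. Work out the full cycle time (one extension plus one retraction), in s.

t ≈ 14.2 s

Cap-side area A_cap = π/4 × (283 mm)² = 62900 mm^2
Rod-side annular area A_ann = π/4 × (283² − 180²) = 37450 mm^2
t_ext = A_cap·L/Q = 8.876 s
t_ret = A_ann·L/Q = 5.285 s
t_cycle = t_ext + t_ret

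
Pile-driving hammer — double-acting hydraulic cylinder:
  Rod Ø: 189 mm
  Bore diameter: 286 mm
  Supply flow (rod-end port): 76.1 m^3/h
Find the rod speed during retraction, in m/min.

Rod-side annular area A_ann = π/4 × (286² − 189²) = 36190 mm^2
Flow into the rod-end port fills the annular volume.
v = Q / A

v ≈ 35.0 m/min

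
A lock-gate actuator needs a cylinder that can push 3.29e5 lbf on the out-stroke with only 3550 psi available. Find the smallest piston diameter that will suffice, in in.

D ≈ 10.9 in

Extension force acts on the full piston face: F = P × (π/4)D².
D = √(4F / (πP)) = √(4 × 3.29e5 lbf / (π × 3550 psi))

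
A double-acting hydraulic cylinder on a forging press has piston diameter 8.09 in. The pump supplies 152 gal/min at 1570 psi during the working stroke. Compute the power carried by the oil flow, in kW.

Hydraulic power = P × Q

W ≈ 104 kW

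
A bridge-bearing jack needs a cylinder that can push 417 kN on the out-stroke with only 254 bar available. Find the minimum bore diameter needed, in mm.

D ≈ 145 mm

Extension force acts on the full piston face: F = P × (π/4)D².
D = √(4F / (πP)) = √(4 × 417 kN / (π × 254 bar))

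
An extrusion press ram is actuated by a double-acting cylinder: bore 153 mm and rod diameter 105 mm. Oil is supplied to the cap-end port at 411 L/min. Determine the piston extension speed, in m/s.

v ≈ 0.373 m/s

Cap-side area A_cap = π/4 × (153 mm)² = 18390 mm^2
v = Q / A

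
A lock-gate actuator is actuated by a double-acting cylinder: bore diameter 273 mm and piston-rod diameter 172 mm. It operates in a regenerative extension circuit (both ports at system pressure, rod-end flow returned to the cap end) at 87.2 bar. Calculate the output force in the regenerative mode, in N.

F ≈ 2.03e5 N

With equal pressure on both faces, forces on the annular region cancel; the net push is pressure × rod cross-section.
Rod cross-section A_rod = π/4 × (172 mm)² = 23240 mm^2
F = P × A_rod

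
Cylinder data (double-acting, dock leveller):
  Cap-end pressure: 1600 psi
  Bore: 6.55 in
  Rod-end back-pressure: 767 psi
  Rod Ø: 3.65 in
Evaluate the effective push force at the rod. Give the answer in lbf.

F ≈ 36100 lbf

Cap-side area A_cap = π/4 × (6.55 in)² = 33.70 in^2
Rod-side annular area A_ann = π/4 × (6.55² − 3.65²) = 23.23 in^2
Net thrust = P_cap·A_cap − P_rod·A_ann = 53910 lbf − 17820 lbf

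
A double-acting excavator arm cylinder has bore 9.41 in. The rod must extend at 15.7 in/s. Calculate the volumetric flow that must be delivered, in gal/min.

Cap-side area A_cap = π/4 × (9.41 in)² = 69.55 in^2
Q = A × v

Q ≈ 284 gal/min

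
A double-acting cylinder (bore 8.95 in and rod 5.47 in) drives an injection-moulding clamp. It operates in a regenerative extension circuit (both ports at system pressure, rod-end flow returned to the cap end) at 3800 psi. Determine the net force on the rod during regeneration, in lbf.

F ≈ 89300 lbf

With equal pressure on both faces, forces on the annular region cancel; the net push is pressure × rod cross-section.
Rod cross-section A_rod = π/4 × (5.47 in)² = 23.50 in^2
F = P × A_rod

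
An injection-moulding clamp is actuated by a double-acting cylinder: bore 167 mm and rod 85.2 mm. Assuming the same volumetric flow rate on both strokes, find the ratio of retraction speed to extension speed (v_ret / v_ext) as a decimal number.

v_ret/v_ext ≈ 1.35

Cap-side area A_cap = π/4 × (167 mm)² = 21900 mm^2
Rod-side annular area A_ann = π/4 × (167² − 85.2²) = 16200 mm^2
For equal Q, v ∝ 1/A, so v_ret/v_ext = A_cap/A_ann.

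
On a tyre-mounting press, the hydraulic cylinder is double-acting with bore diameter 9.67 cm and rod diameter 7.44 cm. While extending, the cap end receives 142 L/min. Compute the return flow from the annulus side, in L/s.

Cap-side area A_cap = π/4 × (9.67 cm)² = 73.44 cm^2
Rod-side annular area A_ann = π/4 × (9.67² − 7.44²) = 29.97 cm^2
Piston speed v = Q_in/A_cap; rod-end outflow Q_out = v × A_ann = Q_in × A_ann/A_cap.

Q_out ≈ 0.966 L/s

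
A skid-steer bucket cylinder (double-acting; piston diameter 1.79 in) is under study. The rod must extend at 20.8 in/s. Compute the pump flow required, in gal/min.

Q ≈ 13.6 gal/min

Cap-side area A_cap = π/4 × (1.79 in)² = 2.516 in^2
Q = A × v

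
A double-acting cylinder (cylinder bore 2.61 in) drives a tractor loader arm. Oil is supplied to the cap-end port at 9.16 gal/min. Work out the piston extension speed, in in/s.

Cap-side area A_cap = π/4 × (2.61 in)² = 5.350 in^2
v = Q / A

v ≈ 6.59 in/s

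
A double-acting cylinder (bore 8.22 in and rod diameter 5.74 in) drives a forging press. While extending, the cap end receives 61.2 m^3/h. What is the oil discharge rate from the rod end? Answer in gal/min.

Cap-side area A_cap = π/4 × (8.22 in)² = 53.07 in^2
Rod-side annular area A_ann = π/4 × (8.22² − 5.74²) = 27.19 in^2
Piston speed v = Q_in/A_cap; rod-end outflow Q_out = v × A_ann = Q_in × A_ann/A_cap.

Q_out ≈ 138 gal/min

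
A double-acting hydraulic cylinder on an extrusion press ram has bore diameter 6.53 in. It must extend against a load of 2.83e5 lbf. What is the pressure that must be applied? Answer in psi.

P ≈ 8450 psi

Cap-side area A_cap = π/4 × (6.53 in)² = 33.49 in^2
P = F / A = 2.83e5 lbf / A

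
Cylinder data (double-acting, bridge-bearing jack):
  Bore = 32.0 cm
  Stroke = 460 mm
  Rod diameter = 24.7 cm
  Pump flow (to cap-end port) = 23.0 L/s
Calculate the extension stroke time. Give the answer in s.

Cap-side area A_cap = π/4 × (32.0 cm)² = 804.2 cm^2
Swept volume V = A × L; t = V / Q = A·L / Q

t ≈ 1.61 s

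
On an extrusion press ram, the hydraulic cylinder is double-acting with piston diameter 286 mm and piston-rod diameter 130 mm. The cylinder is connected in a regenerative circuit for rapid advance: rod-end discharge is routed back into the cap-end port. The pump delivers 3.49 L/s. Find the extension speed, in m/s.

In regeneration the rod-end outflow joins the pump flow into the cap end, so the net volume the pump must supply per unit advance equals the rod cross-section area.
Rod cross-section A_rod = π/4 × (130 mm)² = 13270 mm^2
v = Q_pump / A_rod

v ≈ 0.263 m/s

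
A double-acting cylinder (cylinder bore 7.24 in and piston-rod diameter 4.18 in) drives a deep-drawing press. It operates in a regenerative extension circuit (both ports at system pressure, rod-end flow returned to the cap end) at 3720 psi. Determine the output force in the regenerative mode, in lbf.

F ≈ 51000 lbf

With equal pressure on both faces, forces on the annular region cancel; the net push is pressure × rod cross-section.
Rod cross-section A_rod = π/4 × (4.18 in)² = 13.72 in^2
F = P × A_rod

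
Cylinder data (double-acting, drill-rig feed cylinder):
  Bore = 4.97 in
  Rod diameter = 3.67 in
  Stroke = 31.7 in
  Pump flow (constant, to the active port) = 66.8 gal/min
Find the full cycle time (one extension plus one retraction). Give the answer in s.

Cap-side area A_cap = π/4 × (4.97 in)² = 19.40 in^2
Rod-side annular area A_ann = π/4 × (4.97² − 3.67²) = 8.822 in^2
t_ext = A_cap·L/Q = 2.391 s
t_ret = A_ann·L/Q = 1.087 s
t_cycle = t_ext + t_ret

t ≈ 3.48 s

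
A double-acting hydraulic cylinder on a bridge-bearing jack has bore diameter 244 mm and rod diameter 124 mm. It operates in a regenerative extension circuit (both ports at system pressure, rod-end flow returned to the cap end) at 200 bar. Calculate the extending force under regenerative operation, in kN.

With equal pressure on both faces, forces on the annular region cancel; the net push is pressure × rod cross-section.
Rod cross-section A_rod = π/4 × (124 mm)² = 12080 mm^2
F = P × A_rod

F ≈ 242 kN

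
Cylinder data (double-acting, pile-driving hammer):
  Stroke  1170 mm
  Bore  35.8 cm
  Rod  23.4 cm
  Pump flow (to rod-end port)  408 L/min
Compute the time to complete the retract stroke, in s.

Rod-side annular area A_ann = π/4 × (35.8² − 23.4²) = 576.5 cm^2
Swept volume V = A × L; t = V / Q = A·L / Q

t ≈ 9.92 s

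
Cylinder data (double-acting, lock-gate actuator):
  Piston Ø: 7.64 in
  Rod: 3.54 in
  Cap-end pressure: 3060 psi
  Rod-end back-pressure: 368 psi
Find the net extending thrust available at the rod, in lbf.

F ≈ 1.27e5 lbf

Cap-side area A_cap = π/4 × (7.64 in)² = 45.84 in^2
Rod-side annular area A_ann = π/4 × (7.64² − 3.54²) = 36.00 in^2
Net thrust = P_cap·A_cap − P_rod·A_ann = 1.403e5 lbf − 13250 lbf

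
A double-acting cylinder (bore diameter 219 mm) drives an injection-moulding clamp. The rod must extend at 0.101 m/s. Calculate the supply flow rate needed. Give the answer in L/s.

Q ≈ 3.80 L/s

Cap-side area A_cap = π/4 × (219 mm)² = 37670 mm^2
Q = A × v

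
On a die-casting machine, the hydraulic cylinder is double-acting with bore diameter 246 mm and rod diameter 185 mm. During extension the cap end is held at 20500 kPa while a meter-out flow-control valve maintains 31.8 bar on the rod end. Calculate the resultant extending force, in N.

Cap-side area A_cap = π/4 × (246 mm)² = 47530 mm^2
Rod-side annular area A_ann = π/4 × (246² − 185²) = 20650 mm^2
Net thrust = P_cap·A_cap − P_rod·A_ann = 9.743e5 N − 65660 N

F ≈ 9.09e5 N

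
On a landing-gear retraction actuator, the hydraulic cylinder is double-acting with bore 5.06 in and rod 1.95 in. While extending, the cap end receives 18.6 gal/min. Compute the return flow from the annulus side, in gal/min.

Q_out ≈ 15.8 gal/min

Cap-side area A_cap = π/4 × (5.06 in)² = 20.11 in^2
Rod-side annular area A_ann = π/4 × (5.06² − 1.95²) = 17.12 in^2
Piston speed v = Q_in/A_cap; rod-end outflow Q_out = v × A_ann = Q_in × A_ann/A_cap.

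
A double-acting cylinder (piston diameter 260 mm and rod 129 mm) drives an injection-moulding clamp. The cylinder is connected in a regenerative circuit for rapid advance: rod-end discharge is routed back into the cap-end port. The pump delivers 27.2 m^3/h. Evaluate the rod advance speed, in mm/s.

v ≈ 578 mm/s

In regeneration the rod-end outflow joins the pump flow into the cap end, so the net volume the pump must supply per unit advance equals the rod cross-section area.
Rod cross-section A_rod = π/4 × (129 mm)² = 13070 mm^2
v = Q_pump / A_rod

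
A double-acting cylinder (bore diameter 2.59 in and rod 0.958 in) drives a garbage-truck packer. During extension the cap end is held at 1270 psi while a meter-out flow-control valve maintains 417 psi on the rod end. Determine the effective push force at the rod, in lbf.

F ≈ 4790 lbf

Cap-side area A_cap = π/4 × (2.59 in)² = 5.269 in^2
Rod-side annular area A_ann = π/4 × (2.59² − 0.958²) = 4.548 in^2
Net thrust = P_cap·A_cap − P_rod·A_ann = 6691 lbf − 1896 lbf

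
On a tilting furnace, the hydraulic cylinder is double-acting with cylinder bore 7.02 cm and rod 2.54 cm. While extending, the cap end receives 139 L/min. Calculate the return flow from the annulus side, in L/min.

Cap-side area A_cap = π/4 × (7.02 cm)² = 38.70 cm^2
Rod-side annular area A_ann = π/4 × (7.02² − 2.54²) = 33.64 cm^2
Piston speed v = Q_in/A_cap; rod-end outflow Q_out = v × A_ann = Q_in × A_ann/A_cap.

Q_out ≈ 121 L/min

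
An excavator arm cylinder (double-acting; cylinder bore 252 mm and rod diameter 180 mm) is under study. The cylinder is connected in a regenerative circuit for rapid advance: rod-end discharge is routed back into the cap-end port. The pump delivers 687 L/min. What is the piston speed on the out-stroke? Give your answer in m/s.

v ≈ 0.450 m/s

In regeneration the rod-end outflow joins the pump flow into the cap end, so the net volume the pump must supply per unit advance equals the rod cross-section area.
Rod cross-section A_rod = π/4 × (180 mm)² = 25450 mm^2
v = Q_pump / A_rod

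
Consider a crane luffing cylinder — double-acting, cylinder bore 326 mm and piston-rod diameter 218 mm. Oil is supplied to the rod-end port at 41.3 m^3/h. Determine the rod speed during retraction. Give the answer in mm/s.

v ≈ 249 mm/s

Rod-side annular area A_ann = π/4 × (326² − 218²) = 46140 mm^2
Flow into the rod-end port fills the annular volume.
v = Q / A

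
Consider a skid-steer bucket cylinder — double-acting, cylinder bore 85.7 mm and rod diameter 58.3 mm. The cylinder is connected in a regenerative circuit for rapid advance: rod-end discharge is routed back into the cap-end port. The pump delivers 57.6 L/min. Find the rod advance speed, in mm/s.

In regeneration the rod-end outflow joins the pump flow into the cap end, so the net volume the pump must supply per unit advance equals the rod cross-section area.
Rod cross-section A_rod = π/4 × (58.3 mm)² = 2669 mm^2
v = Q_pump / A_rod

v ≈ 360 mm/s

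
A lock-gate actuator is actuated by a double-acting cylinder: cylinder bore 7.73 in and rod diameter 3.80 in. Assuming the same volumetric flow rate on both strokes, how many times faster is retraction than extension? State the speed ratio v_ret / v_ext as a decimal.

Cap-side area A_cap = π/4 × (7.73 in)² = 46.93 in^2
Rod-side annular area A_ann = π/4 × (7.73² − 3.80²) = 35.59 in^2
For equal Q, v ∝ 1/A, so v_ret/v_ext = A_cap/A_ann.

v_ret/v_ext ≈ 1.32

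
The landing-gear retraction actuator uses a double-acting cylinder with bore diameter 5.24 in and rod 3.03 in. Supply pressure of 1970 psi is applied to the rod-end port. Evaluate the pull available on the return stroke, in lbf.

Rod-side annular area A_ann = π/4 × (5.24² − 3.03²) = 14.35 in^2
On retraction the pressure acts on the annular area (bore minus rod).
F = P × A_ann

F ≈ 28300 lbf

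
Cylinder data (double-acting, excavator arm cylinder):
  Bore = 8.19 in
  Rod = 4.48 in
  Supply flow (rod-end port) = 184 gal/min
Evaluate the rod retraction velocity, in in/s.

Rod-side annular area A_ann = π/4 × (8.19² − 4.48²) = 36.92 in^2
Flow into the rod-end port fills the annular volume.
v = Q / A

v ≈ 19.2 in/s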